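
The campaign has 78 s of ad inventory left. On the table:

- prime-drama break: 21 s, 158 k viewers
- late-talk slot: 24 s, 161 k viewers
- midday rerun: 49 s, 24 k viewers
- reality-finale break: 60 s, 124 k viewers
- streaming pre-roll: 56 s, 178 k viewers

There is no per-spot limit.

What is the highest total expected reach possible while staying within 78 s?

483

Taking the top-ratio spots first gives 3×prime-drama break for 474 (63 s).
Replace 3×prime-drama break with 3×late-talk slot: the trade gains 9 net, giving 483 at 72 s.
No other feasible combination exceeds 483.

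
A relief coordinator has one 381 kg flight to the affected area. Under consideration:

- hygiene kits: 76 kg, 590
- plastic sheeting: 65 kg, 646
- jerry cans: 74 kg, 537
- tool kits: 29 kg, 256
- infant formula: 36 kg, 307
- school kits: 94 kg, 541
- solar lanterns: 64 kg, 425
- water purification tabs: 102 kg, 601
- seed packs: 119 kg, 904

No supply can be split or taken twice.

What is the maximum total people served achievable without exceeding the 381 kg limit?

2984

Greedy by ratio would take hygiene kits + plastic sheeting + tool kits + infant formula + seed packs: 325 kg used, total 2703.
Dropping tool kits frees 29 kg; slotting in jerry cans (74 kg) lifts the total to 2984 at 370 kg.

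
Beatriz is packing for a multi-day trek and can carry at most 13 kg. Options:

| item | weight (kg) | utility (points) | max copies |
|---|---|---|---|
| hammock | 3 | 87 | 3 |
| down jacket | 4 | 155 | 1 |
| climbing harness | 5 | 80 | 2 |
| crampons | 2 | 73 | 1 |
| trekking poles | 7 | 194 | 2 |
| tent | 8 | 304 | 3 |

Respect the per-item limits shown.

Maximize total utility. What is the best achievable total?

464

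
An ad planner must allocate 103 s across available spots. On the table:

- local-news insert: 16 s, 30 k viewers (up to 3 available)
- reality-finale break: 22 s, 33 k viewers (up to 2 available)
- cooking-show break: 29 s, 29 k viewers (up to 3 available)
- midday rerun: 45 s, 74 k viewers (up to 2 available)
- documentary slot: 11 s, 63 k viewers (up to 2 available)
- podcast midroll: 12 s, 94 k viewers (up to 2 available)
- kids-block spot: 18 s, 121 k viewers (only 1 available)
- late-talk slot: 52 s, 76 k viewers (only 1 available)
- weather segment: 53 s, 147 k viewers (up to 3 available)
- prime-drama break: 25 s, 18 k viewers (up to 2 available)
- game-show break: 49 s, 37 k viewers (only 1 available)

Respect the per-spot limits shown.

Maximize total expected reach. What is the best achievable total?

498

Greedy by ratio would take 2×local-news insert + 2×documentary slot + 2×podcast midroll + kids-block spot: 96 s used, total 495.
Dropping local-news insert frees 16 s; slotting in reality-finale break (22 s) lifts the total to 498 at 102 s.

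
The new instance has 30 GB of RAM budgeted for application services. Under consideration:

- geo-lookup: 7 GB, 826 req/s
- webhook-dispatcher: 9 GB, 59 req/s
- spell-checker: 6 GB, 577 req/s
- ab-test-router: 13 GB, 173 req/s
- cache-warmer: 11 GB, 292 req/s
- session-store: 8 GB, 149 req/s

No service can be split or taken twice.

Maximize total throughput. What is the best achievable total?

Taking geo-lookup + spell-checker + cache-warmer: 24 GB used, 1695 in throughput.
An exhaustive check of the 64 subsets confirms 1695.

1695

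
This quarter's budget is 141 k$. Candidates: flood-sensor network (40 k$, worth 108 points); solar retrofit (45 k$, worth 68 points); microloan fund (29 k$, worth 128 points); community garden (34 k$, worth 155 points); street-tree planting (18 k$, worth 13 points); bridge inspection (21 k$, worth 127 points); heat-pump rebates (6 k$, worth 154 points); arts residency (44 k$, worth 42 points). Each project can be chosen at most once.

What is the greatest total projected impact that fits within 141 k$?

672

Flood-sensor network + microloan fund + community garden + bridge inspection + heat-pump rebates uses 130 of the 141 k$ and totals 672.
No other feasible combination exceeds 672.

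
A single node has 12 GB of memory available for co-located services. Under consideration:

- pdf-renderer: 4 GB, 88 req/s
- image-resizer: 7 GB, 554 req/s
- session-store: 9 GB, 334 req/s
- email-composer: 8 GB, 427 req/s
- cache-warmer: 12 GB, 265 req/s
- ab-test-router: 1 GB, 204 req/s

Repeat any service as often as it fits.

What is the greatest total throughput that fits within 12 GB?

2448

Ranking by ratio (throughput/GB): ab-test-router 204.00, image-resizer 79.14, email-composer 53.38, session-store 37.11.
Taking 12×ab-test-router: 12 GB used, 2448 in throughput.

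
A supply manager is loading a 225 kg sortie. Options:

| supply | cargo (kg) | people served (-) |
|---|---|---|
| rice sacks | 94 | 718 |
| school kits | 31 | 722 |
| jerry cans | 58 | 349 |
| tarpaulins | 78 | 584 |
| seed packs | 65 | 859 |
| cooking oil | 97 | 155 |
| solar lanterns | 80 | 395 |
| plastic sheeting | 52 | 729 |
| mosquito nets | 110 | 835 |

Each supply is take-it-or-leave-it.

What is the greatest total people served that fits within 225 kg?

2659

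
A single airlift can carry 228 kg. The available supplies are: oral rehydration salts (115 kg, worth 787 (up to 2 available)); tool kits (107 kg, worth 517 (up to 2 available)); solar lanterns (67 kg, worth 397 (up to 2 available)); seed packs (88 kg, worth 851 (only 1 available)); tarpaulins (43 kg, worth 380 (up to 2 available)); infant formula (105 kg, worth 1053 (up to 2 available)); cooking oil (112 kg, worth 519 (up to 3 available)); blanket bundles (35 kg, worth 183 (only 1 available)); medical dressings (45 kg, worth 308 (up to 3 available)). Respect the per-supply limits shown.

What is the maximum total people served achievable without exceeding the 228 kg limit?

2106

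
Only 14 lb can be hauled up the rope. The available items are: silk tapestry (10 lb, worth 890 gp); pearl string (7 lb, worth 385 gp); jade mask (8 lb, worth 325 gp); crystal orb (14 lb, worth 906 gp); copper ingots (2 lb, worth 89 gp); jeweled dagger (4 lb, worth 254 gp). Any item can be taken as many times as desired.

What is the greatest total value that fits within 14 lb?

1144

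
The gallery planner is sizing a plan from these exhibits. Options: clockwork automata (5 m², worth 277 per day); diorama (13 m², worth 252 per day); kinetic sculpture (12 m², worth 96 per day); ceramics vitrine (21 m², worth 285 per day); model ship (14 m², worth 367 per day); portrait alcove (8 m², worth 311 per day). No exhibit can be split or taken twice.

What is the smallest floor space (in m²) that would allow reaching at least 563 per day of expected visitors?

Need the lightest bundle worth ≥ 563.
Taking clockwork automata + portrait alcove gives 588 (≥ 563) for 13 m².
Any bundle with less than 13 m² falls short of 563.

13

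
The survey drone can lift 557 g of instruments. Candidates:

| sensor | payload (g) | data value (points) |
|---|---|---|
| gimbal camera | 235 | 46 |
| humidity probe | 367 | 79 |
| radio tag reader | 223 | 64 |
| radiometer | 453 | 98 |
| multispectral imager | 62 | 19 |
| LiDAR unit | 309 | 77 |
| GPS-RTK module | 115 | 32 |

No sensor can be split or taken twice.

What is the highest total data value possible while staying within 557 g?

Ranking by ratio (data value/g): multispectral imager 0.31, radio tag reader 0.29, GPS-RTK module 0.28.
Filling by ratio: radio tag reader + multispectral imager + GPS-RTK module for 115, with 157 g left unused.
The 177 g tied up in multispectral imager and GPS-RTK module is better spent on LiDAR unit — total rises to 141 (532 g).
The closest alternative, humidity probe + multispectral imager + GPS-RTK module, reaches only 130.

141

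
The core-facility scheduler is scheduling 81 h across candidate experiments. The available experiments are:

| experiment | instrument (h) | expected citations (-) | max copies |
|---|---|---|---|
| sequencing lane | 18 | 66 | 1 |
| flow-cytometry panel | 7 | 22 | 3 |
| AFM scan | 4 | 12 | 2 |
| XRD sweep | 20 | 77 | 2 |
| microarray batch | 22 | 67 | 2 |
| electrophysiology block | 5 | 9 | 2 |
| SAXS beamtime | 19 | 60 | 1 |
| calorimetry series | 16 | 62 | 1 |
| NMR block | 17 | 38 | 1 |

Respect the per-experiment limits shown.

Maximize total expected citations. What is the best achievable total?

Sequencing lane + flow-cytometry panel + 2×XRD sweep + calorimetry series uses 81 of the 81 h and totals 304.
Nothing else within 81 h beats 304.

304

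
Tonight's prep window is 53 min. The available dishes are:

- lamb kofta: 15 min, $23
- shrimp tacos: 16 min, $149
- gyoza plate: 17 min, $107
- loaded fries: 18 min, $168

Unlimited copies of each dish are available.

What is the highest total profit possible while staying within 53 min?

485

The ratio ordering already packs tightly: shrimp tacos + 2×loaded fries, 52 min, 485.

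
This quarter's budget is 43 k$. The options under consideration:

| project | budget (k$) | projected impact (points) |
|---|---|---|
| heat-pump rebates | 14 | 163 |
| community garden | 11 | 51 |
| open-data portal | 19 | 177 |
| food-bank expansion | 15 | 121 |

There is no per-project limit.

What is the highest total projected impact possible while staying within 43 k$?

The ratio ordering already packs tightly: 3×heat-pump rebates, 42 k$, 489.
Every other selection either busts 43 k$ or fails to beat 489.

489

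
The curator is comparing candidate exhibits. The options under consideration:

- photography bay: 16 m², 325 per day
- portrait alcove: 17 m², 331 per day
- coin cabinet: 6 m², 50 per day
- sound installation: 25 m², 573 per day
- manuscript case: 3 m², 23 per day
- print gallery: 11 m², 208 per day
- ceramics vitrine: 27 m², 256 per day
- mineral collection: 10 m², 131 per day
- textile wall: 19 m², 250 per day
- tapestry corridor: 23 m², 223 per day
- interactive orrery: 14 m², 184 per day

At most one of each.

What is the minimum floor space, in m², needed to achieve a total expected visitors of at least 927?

Need the lightest bundle worth ≥ 927.
portrait alcove + sound installation + manuscript case reaches 927 using 45 m².
Below 45 m² the best achievable stays under 927.

45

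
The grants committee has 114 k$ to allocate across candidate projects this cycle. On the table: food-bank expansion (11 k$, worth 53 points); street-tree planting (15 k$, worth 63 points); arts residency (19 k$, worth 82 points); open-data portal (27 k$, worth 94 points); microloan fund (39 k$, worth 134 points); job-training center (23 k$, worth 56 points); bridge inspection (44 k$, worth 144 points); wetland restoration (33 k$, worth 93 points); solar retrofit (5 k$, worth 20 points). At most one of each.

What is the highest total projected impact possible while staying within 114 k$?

426

Greedy by ratio would take food-bank expansion + street-tree planting + arts residency + open-data portal + wetland restoration + solar retrofit: 110 k$ used, total 405.
Replace wetland restoration and solar retrofit with microloan fund: the trade gains 21 net, giving 426 at 111 k$.
Runner-up food-bank expansion + street-tree planting + microloan fund + bridge inspection + solar retrofit tops out at 414.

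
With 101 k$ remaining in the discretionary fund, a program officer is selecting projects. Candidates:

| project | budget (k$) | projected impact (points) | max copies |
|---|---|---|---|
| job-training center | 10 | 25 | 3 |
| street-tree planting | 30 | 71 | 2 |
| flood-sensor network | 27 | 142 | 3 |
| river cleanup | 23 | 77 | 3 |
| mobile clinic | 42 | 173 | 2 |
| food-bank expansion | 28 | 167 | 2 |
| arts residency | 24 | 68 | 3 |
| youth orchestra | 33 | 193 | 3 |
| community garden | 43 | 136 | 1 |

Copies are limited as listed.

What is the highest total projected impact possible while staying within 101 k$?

579

By projected impact per k$: food-bank expansion 5.96, youth orchestra 5.85, flood-sensor network 5.26 lead.
A density-first pass picks job-training center + 2×food-bank expansion + youth orchestra — 552 at 99 k$.
The 66 k$ tied up in job-training center and 2×food-bank expansion is better spent on 2×youth orchestra — total rises to 579 (99 k$).
Nothing else within 101 k$ beats 579.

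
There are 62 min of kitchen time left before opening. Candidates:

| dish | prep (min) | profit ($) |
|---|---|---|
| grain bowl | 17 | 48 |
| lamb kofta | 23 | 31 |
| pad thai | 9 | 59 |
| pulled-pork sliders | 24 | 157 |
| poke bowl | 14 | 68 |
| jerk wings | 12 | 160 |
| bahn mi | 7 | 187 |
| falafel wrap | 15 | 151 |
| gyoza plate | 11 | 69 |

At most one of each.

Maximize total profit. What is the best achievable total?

655

Filling by ratio: pad thai + jerk wings + bahn mi + falafel wrap + gyoza plate for 626, with 8 min left unused.
The 20 min tied up in pad thai and gyoza plate is better spent on pulled-pork sliders — total rises to 655 (58 min).
Next best is poke bowl + jerk wings + bahn mi + falafel wrap + gyoza plate at 635 (59 min) — short by 20.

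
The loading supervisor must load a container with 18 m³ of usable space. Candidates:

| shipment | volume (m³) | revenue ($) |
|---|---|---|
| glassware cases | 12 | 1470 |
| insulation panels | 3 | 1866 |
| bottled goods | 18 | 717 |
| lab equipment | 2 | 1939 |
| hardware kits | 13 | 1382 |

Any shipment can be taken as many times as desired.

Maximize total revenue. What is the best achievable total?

17451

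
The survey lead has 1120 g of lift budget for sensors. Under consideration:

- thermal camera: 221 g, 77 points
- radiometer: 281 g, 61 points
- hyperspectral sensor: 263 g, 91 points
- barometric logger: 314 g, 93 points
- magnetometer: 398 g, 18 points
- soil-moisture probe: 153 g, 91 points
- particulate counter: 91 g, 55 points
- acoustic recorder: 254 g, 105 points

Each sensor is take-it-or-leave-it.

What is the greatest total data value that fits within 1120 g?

Taking the top-ratio sensors first gives thermal camera + hyperspectral sensor + soil-moisture probe + particulate counter + acoustic recorder for 419 (982 g).
The 221 g tied up in thermal camera is better spent on barometric logger — total rises to 435 (1075 g).
Next best is thermal camera + barometric logger + soil-moisture probe + particulate counter + acoustic recorder at 421 (1033 g) — short by 14.

435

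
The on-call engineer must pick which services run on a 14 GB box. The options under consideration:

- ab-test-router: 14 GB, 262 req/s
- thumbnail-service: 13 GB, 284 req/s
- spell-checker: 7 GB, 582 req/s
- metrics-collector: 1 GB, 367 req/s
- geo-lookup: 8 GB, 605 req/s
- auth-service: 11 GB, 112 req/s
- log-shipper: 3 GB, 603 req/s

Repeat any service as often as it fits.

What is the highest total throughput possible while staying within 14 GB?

14×metrics-collector uses 14 of the 14 GB and totals 5138.
That's the maximum — no swap from here does better than 5138.

5138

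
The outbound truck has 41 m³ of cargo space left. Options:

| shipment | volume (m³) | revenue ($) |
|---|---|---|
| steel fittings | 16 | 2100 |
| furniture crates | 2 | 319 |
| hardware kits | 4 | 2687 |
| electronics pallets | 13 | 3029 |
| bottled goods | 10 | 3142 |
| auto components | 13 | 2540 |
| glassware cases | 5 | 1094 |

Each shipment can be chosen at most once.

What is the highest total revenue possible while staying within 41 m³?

Filling by ratio: furniture crates + hardware kits + electronics pallets + bottled goods + glassware cases for 10271, with 7 m³ left unused.
Dropping furniture crates and glassware cases frees 7 m³; slotting in auto components (13 m³) lifts the total to 11398 at 40 m³.
The closest alternative, furniture crates + hardware kits + electronics pallets + bottled goods + glassware cases, reaches only 10271.

11398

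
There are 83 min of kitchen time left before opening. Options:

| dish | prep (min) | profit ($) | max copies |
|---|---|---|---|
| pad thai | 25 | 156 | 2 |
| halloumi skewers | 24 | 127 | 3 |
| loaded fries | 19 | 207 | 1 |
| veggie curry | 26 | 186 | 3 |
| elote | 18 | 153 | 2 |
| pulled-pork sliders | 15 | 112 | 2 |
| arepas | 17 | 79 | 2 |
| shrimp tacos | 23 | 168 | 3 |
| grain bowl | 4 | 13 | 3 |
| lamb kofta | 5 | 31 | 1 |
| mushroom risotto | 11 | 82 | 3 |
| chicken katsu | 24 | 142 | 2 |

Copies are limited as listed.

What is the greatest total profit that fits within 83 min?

The ratio heuristic lands on loaded fries + 2×elote + pulled-pork sliders + mushroom risotto (707) but leaves 2 min idle.
Replace pulled-pork sliders and mushroom risotto with shrimp tacos + lamb kofta: the trade gains 5 net, giving 712 at 83 min.
Nothing else within 83 min beats 712.

712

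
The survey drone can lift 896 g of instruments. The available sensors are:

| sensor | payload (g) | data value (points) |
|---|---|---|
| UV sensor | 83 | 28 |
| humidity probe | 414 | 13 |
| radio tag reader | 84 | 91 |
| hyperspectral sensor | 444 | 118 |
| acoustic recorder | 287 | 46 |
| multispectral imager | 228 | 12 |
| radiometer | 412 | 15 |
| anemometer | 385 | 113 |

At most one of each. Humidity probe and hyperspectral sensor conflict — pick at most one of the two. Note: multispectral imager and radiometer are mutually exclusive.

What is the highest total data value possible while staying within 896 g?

Taking UV sensor + radio tag reader + acoustic recorder + anemometer: 839 g used, 278 in data value.

278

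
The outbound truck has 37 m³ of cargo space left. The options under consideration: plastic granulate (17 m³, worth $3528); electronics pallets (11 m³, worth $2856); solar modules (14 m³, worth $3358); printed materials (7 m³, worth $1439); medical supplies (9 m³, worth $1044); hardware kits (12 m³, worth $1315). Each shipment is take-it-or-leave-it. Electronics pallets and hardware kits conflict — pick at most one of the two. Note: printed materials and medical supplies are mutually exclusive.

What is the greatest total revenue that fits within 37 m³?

The ratio heuristic lands on electronics pallets + solar modules + printed materials (7653) but leaves 5 m³ idle.
Replace solar modules with plastic granulate: the trade gains 170 net, giving 7823 at 35 m³.
An exhaustive check of the 64 subsets confirms 7823.

7823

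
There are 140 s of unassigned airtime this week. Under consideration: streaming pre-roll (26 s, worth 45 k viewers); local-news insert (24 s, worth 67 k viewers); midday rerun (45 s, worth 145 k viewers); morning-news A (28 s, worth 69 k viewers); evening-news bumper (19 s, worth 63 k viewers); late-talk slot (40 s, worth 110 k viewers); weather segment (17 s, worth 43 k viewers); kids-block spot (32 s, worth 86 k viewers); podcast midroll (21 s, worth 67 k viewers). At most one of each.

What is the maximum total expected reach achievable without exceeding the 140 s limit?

The ratio heuristic lands on local-news insert + midday rerun + evening-news bumper + weather segment + podcast midroll (385) but leaves 14 s idle.
Dropping weather segment frees 17 s; slotting in morning-news A (28 s) lifts the total to 411 at 137 s.
Every other selection either busts 140 s or fails to beat 411.

411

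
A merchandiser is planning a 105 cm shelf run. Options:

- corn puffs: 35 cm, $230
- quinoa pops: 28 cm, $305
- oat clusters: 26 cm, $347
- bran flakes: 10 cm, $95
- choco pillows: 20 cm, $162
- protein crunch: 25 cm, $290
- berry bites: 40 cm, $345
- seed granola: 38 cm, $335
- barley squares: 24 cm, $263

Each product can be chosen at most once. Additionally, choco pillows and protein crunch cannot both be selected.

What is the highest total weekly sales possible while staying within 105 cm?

1205

Best packing: quinoa pops + oat clusters + protein crunch + barley squares — 103 cm, 1205 total.
No other feasible combination exceeds 1205.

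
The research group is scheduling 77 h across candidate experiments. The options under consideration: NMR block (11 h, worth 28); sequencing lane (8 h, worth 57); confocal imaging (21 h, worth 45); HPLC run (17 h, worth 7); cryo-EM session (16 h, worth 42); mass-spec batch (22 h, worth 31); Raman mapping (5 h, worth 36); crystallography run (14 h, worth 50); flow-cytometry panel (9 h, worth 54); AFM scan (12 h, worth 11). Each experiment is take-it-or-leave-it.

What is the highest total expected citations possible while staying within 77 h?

284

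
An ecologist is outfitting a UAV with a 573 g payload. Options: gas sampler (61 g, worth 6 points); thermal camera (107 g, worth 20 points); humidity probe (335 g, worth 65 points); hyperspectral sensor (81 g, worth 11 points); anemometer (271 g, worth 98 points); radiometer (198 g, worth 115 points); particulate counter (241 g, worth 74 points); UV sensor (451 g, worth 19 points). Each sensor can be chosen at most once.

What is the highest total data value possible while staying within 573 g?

Hyperspectral sensor + anemometer + radiometer uses 550 of the 573 g and totals 224.
Next best is gas sampler + anemometer + radiometer at 219 (530 g) — short by 5.

224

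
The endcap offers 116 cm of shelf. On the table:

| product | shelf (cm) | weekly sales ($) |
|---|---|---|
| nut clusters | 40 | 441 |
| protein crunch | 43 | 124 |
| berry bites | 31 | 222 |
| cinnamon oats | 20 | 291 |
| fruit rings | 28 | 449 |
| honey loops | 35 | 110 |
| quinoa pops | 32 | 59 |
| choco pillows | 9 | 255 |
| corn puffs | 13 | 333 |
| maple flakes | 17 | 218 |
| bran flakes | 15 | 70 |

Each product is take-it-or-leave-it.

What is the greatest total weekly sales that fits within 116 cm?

A density-first pass picks cinnamon oats + fruit rings + choco pillows + corn puffs + maple flakes + bran flakes — 1616 at 102 cm.
The 32 cm tied up in maple flakes and bran flakes is better spent on nut clusters — total rises to 1769 (110 cm).
The spare 6 cm is too small for any remaining product, and no exchange beats 1769.

1769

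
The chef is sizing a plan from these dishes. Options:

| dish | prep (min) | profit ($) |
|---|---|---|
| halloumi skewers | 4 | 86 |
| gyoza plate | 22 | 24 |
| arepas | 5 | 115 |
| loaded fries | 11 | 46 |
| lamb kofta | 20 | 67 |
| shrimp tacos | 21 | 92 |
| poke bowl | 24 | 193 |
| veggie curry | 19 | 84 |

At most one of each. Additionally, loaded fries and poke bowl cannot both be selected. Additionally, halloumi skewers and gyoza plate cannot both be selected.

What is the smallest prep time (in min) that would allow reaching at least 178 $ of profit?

Need the lightest bundle worth ≥ 178.
Taking halloumi skewers + arepas gives 201 (≥ 178) for 9 min.
Any bundle with less than 9 min falls short of 178.

9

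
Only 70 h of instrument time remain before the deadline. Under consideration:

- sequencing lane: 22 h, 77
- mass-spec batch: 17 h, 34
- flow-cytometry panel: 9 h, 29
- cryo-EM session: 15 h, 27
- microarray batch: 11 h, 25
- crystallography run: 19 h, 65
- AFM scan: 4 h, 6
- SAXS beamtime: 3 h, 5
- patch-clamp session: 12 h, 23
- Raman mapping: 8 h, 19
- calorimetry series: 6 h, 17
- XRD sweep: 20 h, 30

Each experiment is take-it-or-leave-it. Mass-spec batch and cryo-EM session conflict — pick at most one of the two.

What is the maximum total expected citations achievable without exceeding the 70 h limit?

218

Ranking by ratio (expected citations/h): sequencing lane 3.50, crystallography run 3.42, flow-cytometry panel 3.22.
Greedy by ratio would take sequencing lane + flow-cytometry panel + crystallography run + SAXS beamtime + Raman mapping + calorimetry series: 67 h used, total 212.
The 8 h tied up in Raman mapping is better spent on microarray batch — total rises to 218 (70 h).
Nothing else feasible within 70 h beats 218.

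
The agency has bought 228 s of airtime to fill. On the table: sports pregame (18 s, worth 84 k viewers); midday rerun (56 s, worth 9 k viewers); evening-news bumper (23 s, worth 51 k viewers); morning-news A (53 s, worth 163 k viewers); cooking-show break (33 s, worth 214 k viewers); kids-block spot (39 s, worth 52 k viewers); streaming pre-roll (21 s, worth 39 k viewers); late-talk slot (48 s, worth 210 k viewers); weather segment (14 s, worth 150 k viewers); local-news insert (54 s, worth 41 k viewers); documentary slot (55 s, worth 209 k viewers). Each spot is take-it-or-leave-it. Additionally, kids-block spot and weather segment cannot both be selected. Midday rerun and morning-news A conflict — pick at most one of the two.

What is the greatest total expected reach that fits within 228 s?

1030

By expected reach per s: weather segment 10.71, cooking-show break 6.48, sports pregame 4.67, late-talk slot 4.38 lead.
The ratio ordering already packs tightly: sports pregame + morning-news A + cooking-show break + late-talk slot + weather segment + documentary slot, 221 s, 1030.
The closest alternative, evening-news bumper + morning-news A + cooking-show break + late-talk slot + weather segment + documentary slot, reaches only 997.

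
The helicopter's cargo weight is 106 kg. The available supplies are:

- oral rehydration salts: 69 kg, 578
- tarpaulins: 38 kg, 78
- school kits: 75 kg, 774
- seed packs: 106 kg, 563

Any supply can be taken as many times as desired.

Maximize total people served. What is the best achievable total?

774

Taking school kits: 75 kg used, 774 in people served.
That's the maximum — no swap from here does better than 774.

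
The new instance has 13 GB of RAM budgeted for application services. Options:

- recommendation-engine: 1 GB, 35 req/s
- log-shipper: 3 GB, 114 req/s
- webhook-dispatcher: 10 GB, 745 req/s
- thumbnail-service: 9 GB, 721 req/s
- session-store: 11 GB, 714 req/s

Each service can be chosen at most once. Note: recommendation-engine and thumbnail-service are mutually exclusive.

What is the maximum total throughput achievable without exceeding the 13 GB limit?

859

Log-shipper + webhook-dispatcher uses 13 of the 13 GB and totals 859.
The closest alternative, log-shipper + thumbnail-service, reaches only 835.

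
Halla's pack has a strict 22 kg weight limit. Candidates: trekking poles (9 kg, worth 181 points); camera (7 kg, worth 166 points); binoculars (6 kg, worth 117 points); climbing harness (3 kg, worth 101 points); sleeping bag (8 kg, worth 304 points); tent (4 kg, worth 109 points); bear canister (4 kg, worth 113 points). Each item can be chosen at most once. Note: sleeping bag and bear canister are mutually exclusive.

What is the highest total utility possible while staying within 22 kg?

680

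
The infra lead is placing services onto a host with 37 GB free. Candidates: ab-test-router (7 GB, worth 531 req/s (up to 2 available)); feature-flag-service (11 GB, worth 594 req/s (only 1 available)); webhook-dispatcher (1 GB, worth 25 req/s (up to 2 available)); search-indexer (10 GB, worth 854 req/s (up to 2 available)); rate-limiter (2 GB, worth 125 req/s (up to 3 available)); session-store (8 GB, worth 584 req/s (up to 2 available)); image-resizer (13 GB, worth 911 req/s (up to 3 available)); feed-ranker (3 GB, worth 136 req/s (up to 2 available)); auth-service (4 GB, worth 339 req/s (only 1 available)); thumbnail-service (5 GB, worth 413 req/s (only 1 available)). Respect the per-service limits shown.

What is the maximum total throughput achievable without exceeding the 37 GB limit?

3044

A density-first pass picks ab-test-router + webhook-dispatcher + 2×search-indexer + auth-service + thumbnail-service — 3016 at 37 GB.
The 8 GB tied up in ab-test-router and webhook-dispatcher is better spent on session-store — total rises to 3044 (37 GB).
No other feasible combination exceeds 3044.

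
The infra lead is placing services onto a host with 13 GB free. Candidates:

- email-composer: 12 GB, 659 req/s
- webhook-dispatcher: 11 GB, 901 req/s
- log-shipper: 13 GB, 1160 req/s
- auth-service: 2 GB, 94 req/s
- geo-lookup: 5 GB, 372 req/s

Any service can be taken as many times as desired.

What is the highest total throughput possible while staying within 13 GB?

The ratio ordering already packs tightly: log-shipper, 13 GB, 1160.
That's the maximum — no swap from here does better than 1160.

1160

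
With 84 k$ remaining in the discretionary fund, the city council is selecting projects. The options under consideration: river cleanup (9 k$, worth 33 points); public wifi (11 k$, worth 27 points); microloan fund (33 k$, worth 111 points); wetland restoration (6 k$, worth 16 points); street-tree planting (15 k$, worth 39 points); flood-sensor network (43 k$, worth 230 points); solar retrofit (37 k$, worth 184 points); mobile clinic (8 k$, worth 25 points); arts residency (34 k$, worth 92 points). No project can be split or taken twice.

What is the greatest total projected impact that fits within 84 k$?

414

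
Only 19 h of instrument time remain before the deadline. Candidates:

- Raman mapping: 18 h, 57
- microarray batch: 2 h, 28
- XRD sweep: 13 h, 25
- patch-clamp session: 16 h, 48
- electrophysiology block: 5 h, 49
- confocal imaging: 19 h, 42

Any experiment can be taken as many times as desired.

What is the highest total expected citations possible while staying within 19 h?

Density check — microarray batch 14.00, electrophysiology block 9.80, Raman mapping 3.17, patch-clamp session 3.00 are the best per h.
9×microarray batch uses 18 of the 19 h and totals 252.
No other feasible combination exceeds 252.

252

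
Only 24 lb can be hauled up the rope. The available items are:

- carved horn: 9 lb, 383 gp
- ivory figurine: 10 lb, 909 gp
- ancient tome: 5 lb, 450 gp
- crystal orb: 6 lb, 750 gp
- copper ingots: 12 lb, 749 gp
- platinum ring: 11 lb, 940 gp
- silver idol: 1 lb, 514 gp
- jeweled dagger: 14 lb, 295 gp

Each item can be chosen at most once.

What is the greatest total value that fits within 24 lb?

2654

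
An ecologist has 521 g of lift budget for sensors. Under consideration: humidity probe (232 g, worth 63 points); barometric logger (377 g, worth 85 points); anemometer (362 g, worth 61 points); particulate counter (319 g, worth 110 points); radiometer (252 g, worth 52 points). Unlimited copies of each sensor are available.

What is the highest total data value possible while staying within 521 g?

Taking the top-ratio sensors first gives particulate counter for 110 (319 g).
The 319 g tied up in particulate counter is better spent on 2×humidity probe — total rises to 126 (464 g).

126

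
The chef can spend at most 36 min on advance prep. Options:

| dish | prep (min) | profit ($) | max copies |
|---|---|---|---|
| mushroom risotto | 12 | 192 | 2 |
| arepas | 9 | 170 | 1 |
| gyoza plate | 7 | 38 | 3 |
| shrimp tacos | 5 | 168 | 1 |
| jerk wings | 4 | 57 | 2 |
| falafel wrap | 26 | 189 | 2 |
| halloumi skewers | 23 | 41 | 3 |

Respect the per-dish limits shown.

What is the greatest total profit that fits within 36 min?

Ranking by ratio (profit/min): shrimp tacos 33.60, arepas 18.89, mushroom risotto 16.00, jerk wings 14.25.
The ratio ordering already packs tightly: mushroom risotto + arepas + shrimp tacos + 2×jerk wings, 34 min, 644.
Every other selection either busts 36 min or exceeds an availability limit or fails to beat 644.

644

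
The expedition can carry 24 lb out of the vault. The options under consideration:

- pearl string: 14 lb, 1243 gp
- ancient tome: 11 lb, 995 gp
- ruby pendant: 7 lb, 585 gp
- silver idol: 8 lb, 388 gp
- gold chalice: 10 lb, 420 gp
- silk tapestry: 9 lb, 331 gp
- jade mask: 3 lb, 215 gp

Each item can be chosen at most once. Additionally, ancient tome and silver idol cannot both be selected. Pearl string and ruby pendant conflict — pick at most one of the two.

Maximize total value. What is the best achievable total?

1795

By value per lb: ancient tome 90.45, pearl string 88.79, ruby pendant 83.57 lead.
The ratio ordering already packs tightly: ancient tome + ruby pendant + jade mask, 21 lb, 1795.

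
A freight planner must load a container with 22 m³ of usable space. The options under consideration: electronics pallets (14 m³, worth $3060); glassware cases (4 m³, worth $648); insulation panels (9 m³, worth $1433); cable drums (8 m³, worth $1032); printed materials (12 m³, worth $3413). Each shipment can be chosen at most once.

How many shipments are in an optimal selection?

2

Best achievable revenue is 4846.
One optimal bundle: insulation panels + printed materials (21 m³).
All optima have 2 shipments.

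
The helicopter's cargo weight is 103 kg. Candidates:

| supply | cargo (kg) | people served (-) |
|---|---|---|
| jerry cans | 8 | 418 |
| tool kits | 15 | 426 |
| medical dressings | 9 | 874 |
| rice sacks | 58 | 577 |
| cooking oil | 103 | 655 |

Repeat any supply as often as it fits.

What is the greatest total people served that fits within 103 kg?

11×medical dressings uses 99 of the 103 kg and totals 9614.

9614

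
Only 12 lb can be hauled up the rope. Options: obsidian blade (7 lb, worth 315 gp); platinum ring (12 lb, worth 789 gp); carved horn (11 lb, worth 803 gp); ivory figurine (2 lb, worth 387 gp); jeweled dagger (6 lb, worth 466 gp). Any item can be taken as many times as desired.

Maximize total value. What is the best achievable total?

Taking 6×ivory figurine: 12 lb used, 2322 in value.
No other feasible combination exceeds 2322.

2322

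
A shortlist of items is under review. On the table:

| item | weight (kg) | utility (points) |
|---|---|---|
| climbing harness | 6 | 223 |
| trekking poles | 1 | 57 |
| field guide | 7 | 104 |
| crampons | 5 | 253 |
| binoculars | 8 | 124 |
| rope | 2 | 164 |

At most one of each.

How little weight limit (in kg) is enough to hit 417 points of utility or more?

7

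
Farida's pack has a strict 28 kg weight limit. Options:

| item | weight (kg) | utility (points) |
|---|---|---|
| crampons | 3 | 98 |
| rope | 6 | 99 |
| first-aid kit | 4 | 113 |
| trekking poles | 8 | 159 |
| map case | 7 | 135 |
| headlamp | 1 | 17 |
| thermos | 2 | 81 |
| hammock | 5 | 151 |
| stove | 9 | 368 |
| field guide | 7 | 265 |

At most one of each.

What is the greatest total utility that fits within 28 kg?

Ranking by ratio (utility/kg): stove 40.89, thermos 40.50, field guide 37.86, crampons 32.67.
The ratio heuristic lands on crampons + headlamp + thermos + hammock + stove + field guide (980) but leaves 1 kg idle.
Dropping headlamp and thermos frees 3 kg; slotting in first-aid kit (4 kg) lifts the total to 995 at 28 kg.

995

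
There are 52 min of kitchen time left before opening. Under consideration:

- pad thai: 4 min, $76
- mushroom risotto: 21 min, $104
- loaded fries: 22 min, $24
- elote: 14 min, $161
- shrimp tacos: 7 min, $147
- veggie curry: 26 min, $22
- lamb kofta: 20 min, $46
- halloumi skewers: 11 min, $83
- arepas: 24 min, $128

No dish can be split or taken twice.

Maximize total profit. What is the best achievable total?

Taking the top-ratio dishes first gives pad thai + elote + shrimp tacos + halloumi skewers for 467 (36 min).
Replace halloumi skewers with arepas: the trade gains 45 net, giving 512 at 49 min.
The closest alternative, pad thai + mushroom risotto + elote + shrimp tacos, reaches only 488.

512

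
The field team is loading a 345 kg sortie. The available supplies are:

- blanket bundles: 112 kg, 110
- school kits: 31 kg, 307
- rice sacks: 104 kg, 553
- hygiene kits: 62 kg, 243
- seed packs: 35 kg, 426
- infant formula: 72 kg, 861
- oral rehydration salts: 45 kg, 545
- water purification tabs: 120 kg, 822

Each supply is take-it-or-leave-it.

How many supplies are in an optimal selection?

5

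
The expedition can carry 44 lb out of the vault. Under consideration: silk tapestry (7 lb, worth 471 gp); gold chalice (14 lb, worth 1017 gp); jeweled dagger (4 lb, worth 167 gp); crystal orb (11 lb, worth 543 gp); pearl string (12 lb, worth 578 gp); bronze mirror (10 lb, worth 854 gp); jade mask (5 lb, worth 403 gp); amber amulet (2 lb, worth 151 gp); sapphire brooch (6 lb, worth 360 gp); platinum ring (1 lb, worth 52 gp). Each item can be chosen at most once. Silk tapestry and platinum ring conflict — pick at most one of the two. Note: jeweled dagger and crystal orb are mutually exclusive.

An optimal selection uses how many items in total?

6

The maximum value within 44 lb is 3256.
silk tapestry + gold chalice + bronze mirror + jade mask + amber amulet + sapphire brooch hits 3256 at 44 lb.
All optima have 6 items.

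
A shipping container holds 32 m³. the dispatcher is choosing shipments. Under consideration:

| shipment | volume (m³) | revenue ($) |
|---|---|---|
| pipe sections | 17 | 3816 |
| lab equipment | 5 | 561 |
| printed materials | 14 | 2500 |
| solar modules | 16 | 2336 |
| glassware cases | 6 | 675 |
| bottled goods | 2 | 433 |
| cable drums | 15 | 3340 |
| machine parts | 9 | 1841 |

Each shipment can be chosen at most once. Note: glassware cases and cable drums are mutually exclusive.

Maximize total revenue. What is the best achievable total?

7156

Pipe sections + cable drums uses 32 of the 32 m³ and totals 7156.
The closest alternative, pipe sections + glassware cases + machine parts, reaches only 6332.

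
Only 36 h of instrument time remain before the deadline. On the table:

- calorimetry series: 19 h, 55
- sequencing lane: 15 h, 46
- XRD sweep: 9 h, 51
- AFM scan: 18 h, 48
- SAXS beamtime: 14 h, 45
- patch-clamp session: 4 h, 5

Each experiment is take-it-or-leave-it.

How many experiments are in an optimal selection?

3

Optimal total is 111.
For example calorimetry series + XRD sweep + patch-clamp session achieves it, using 32 h.
Every optimal selection uses 3 experiments.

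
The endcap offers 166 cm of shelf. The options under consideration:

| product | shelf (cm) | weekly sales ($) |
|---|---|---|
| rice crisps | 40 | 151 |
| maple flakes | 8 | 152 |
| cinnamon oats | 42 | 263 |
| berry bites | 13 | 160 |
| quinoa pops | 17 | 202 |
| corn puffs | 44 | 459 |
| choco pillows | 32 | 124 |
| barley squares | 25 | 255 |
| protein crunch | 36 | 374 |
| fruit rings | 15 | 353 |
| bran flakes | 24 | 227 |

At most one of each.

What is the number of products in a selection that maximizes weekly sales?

Best achievable weekly sales is 1980.
maple flakes + berry bites + corn puffs + barley squares + protein crunch + fruit rings + bran flakes hits 1980 at 165 cm.
Any selection reaching 1980 contains exactly 7 products.

7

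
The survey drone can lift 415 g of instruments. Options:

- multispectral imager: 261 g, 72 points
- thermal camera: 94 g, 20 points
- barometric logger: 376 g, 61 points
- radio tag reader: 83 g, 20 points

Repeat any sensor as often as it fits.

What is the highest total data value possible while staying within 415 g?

Filling by ratio: multispectral imager + radio tag reader for 92, with 71 g left unused.
The 261 g tied up in multispectral imager is better spent on 4×radio tag reader — total rises to 100 (415 g).
Nothing else within 415 g beats 100.

100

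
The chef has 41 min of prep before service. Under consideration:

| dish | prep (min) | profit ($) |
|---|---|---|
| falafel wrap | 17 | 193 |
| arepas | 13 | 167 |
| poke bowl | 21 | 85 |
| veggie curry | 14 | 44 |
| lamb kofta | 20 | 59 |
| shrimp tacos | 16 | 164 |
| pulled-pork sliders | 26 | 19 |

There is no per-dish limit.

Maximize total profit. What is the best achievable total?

501

Taking 3×arepas: 39 min used, 501 in profit.
Every other selection either busts 41 min or fails to beat 501.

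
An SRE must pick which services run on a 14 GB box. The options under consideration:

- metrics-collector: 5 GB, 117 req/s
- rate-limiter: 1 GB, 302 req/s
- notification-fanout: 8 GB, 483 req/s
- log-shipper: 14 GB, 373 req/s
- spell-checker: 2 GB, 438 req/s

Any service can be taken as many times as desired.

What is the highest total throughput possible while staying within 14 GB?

Taking 14×rate-limiter: 14 GB used, 4228 in throughput.
Every other selection either busts 14 GB or fails to beat 4228.

4228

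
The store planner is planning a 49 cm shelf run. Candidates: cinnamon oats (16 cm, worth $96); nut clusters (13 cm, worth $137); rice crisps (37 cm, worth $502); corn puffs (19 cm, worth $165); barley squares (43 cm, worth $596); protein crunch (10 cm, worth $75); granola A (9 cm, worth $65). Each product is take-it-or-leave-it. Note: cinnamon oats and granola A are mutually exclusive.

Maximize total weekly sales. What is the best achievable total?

Best packing: barley squares — 43 cm, 596 total.

596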